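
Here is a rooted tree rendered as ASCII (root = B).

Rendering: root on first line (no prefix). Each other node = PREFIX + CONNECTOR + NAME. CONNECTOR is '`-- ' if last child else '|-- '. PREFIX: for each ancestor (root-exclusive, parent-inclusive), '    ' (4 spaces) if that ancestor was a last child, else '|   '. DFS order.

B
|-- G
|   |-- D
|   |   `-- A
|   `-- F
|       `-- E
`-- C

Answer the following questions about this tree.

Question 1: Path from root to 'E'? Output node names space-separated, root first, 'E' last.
Walk down from root: B -> G -> F -> E

Answer: B G F E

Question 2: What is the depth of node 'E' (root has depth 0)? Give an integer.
Answer: 3

Derivation:
Path from root to E: B -> G -> F -> E
Depth = number of edges = 3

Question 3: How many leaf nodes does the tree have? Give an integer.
Answer: 3

Derivation:
Leaves (nodes with no children): A, C, E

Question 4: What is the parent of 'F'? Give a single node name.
Scan adjacency: F appears as child of G

Answer: G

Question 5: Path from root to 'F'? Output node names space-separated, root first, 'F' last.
Answer: B G F

Derivation:
Walk down from root: B -> G -> F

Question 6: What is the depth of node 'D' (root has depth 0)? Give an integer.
Path from root to D: B -> G -> D
Depth = number of edges = 2

Answer: 2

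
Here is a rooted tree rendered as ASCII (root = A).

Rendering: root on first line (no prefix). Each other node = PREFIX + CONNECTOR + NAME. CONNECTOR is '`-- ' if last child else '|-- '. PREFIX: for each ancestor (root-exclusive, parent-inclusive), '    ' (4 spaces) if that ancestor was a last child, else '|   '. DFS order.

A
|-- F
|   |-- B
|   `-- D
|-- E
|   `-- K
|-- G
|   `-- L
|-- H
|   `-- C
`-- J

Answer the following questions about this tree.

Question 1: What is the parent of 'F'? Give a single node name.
Scan adjacency: F appears as child of A

Answer: A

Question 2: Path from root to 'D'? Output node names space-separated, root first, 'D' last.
Answer: A F D

Derivation:
Walk down from root: A -> F -> D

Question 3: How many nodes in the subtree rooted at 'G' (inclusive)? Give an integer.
Subtree rooted at G contains: G, L
Count = 2

Answer: 2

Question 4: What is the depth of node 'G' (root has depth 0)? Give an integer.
Answer: 1

Derivation:
Path from root to G: A -> G
Depth = number of edges = 1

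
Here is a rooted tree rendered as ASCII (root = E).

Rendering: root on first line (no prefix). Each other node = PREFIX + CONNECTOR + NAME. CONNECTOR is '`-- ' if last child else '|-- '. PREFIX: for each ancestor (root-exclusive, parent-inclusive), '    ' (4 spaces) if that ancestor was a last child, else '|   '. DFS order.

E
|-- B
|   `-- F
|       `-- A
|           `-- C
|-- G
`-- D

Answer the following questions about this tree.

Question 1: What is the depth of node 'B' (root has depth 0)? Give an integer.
Path from root to B: E -> B
Depth = number of edges = 1

Answer: 1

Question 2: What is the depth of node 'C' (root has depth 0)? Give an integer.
Answer: 4

Derivation:
Path from root to C: E -> B -> F -> A -> C
Depth = number of edges = 4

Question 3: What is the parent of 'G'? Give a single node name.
Answer: E

Derivation:
Scan adjacency: G appears as child of E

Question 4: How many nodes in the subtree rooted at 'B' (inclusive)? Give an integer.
Subtree rooted at B contains: A, B, C, F
Count = 4

Answer: 4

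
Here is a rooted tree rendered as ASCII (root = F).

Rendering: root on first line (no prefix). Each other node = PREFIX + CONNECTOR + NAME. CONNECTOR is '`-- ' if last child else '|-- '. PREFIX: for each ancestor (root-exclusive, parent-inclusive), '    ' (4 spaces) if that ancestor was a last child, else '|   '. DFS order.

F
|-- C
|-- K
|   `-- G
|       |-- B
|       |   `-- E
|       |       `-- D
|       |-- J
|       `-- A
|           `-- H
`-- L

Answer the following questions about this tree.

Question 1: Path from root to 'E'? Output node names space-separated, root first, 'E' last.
Walk down from root: F -> K -> G -> B -> E

Answer: F K G B E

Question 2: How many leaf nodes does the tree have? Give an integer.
Leaves (nodes with no children): C, D, H, J, L

Answer: 5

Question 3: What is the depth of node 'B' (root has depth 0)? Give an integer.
Path from root to B: F -> K -> G -> B
Depth = number of edges = 3

Answer: 3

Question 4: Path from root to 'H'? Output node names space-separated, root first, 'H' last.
Answer: F K G A H

Derivation:
Walk down from root: F -> K -> G -> A -> H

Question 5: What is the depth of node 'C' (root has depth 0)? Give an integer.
Answer: 1

Derivation:
Path from root to C: F -> C
Depth = number of edges = 1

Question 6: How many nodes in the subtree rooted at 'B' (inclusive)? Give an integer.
Answer: 3

Derivation:
Subtree rooted at B contains: B, D, E
Count = 3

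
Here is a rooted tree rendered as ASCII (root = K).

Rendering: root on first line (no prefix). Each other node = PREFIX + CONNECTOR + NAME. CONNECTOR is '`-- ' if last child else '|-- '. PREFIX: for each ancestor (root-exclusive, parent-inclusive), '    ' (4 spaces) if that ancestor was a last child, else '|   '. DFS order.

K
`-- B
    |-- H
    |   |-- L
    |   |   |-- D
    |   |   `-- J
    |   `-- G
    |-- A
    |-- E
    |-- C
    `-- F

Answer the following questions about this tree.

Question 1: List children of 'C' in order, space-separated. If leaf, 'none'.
Node C's children (from adjacency): (leaf)

Answer: none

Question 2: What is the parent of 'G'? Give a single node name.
Answer: H

Derivation:
Scan adjacency: G appears as child of H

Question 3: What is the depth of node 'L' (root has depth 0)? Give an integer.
Path from root to L: K -> B -> H -> L
Depth = number of edges = 3

Answer: 3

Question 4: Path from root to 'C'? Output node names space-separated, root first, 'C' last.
Answer: K B C

Derivation:
Walk down from root: K -> B -> C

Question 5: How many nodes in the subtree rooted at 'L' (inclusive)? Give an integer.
Answer: 3

Derivation:
Subtree rooted at L contains: D, J, L
Count = 3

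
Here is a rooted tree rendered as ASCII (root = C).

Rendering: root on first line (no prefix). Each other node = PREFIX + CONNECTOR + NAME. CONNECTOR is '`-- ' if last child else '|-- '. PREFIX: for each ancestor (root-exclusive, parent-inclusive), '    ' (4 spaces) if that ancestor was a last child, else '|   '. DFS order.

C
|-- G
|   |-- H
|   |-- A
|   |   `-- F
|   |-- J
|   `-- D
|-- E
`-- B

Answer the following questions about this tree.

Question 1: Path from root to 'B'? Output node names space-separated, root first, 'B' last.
Answer: C B

Derivation:
Walk down from root: C -> B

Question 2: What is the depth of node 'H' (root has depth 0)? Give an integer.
Path from root to H: C -> G -> H
Depth = number of edges = 2

Answer: 2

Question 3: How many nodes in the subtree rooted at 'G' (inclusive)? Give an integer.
Subtree rooted at G contains: A, D, F, G, H, J
Count = 6

Answer: 6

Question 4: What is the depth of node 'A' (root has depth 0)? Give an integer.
Path from root to A: C -> G -> A
Depth = number of edges = 2

Answer: 2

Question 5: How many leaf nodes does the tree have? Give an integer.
Answer: 6

Derivation:
Leaves (nodes with no children): B, D, E, F, H, J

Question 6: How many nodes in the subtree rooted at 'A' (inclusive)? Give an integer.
Answer: 2

Derivation:
Subtree rooted at A contains: A, F
Count = 2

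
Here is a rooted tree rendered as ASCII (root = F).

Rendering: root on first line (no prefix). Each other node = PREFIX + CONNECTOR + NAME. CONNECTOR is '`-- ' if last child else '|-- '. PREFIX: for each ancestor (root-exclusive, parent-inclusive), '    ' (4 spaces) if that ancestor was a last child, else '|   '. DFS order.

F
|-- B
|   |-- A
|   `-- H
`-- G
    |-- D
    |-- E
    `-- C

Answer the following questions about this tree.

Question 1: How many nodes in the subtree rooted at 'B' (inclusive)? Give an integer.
Answer: 3

Derivation:
Subtree rooted at B contains: A, B, H
Count = 3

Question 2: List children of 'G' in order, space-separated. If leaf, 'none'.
Answer: D E C

Derivation:
Node G's children (from adjacency): D, E, C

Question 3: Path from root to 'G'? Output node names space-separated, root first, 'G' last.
Walk down from root: F -> G

Answer: F G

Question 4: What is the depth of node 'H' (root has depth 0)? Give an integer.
Path from root to H: F -> B -> H
Depth = number of edges = 2

Answer: 2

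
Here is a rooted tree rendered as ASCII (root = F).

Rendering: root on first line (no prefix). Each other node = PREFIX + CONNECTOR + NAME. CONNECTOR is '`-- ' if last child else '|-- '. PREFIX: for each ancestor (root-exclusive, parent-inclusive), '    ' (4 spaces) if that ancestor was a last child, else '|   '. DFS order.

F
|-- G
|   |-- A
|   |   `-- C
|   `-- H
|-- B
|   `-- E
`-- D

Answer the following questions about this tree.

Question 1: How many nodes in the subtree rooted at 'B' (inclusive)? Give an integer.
Subtree rooted at B contains: B, E
Count = 2

Answer: 2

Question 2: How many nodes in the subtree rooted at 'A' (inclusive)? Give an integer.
Answer: 2

Derivation:
Subtree rooted at A contains: A, C
Count = 2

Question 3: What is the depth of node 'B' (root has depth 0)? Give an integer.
Path from root to B: F -> B
Depth = number of edges = 1

Answer: 1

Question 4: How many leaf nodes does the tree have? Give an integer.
Answer: 4

Derivation:
Leaves (nodes with no children): C, D, E, H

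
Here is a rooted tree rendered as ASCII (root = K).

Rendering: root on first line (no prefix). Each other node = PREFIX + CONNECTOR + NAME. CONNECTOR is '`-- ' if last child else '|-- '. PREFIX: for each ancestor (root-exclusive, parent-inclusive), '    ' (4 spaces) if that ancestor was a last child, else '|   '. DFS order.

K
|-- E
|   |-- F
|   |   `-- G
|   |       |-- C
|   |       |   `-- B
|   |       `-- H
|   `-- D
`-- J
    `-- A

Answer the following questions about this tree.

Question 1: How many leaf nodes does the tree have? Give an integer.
Leaves (nodes with no children): A, B, D, H

Answer: 4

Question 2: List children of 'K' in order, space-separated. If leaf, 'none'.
Node K's children (from adjacency): E, J

Answer: E J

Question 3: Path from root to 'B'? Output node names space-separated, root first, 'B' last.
Walk down from root: K -> E -> F -> G -> C -> B

Answer: K E F G C B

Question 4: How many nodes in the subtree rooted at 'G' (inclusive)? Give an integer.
Answer: 4

Derivation:
Subtree rooted at G contains: B, C, G, H
Count = 4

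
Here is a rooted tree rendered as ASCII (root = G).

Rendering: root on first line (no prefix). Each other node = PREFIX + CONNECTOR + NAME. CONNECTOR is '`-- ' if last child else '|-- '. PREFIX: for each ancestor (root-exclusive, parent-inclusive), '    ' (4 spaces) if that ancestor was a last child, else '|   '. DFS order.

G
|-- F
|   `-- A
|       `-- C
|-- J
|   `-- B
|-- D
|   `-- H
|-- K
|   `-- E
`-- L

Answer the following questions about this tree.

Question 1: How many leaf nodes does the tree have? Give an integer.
Leaves (nodes with no children): B, C, E, H, L

Answer: 5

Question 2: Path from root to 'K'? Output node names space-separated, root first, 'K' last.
Answer: G K

Derivation:
Walk down from root: G -> K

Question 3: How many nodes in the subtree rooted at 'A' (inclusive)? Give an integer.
Answer: 2

Derivation:
Subtree rooted at A contains: A, C
Count = 2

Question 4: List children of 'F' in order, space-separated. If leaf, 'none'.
Node F's children (from adjacency): A

Answer: A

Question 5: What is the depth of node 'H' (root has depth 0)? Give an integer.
Path from root to H: G -> D -> H
Depth = number of edges = 2

Answer: 2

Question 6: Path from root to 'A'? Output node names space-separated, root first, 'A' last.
Answer: G F A

Derivation:
Walk down from root: G -> F -> A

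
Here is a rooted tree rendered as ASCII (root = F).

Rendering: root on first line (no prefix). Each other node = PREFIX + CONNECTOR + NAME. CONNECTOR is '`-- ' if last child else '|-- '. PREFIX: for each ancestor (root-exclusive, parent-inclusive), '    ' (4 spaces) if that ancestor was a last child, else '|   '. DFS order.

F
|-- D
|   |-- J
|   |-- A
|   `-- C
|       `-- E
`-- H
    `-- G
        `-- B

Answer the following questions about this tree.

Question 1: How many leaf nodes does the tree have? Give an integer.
Answer: 4

Derivation:
Leaves (nodes with no children): A, B, E, J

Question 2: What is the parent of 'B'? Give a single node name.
Answer: G

Derivation:
Scan adjacency: B appears as child of G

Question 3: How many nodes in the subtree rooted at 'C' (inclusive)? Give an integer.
Subtree rooted at C contains: C, E
Count = 2

Answer: 2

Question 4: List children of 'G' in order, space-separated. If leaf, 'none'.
Answer: B

Derivation:
Node G's children (from adjacency): B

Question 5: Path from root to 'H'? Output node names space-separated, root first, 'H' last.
Answer: F H

Derivation:
Walk down from root: F -> H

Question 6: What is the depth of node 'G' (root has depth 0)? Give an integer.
Path from root to G: F -> H -> G
Depth = number of edges = 2

Answer: 2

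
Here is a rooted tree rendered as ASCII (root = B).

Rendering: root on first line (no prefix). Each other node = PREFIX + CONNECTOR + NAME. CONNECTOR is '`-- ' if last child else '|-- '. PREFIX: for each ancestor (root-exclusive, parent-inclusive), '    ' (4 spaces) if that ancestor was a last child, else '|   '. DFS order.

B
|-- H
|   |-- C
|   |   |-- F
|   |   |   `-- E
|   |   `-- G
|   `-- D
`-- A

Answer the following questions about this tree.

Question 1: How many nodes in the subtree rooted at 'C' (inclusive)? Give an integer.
Subtree rooted at C contains: C, E, F, G
Count = 4

Answer: 4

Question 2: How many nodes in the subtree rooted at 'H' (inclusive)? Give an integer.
Answer: 6

Derivation:
Subtree rooted at H contains: C, D, E, F, G, H
Count = 6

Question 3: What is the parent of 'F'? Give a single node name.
Scan adjacency: F appears as child of C

Answer: C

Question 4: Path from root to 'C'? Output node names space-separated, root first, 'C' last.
Walk down from root: B -> H -> C

Answer: B H C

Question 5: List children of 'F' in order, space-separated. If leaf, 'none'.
Answer: E

Derivation:
Node F's children (from adjacency): E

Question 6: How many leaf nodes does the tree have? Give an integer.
Answer: 4

Derivation:
Leaves (nodes with no children): A, D, E, G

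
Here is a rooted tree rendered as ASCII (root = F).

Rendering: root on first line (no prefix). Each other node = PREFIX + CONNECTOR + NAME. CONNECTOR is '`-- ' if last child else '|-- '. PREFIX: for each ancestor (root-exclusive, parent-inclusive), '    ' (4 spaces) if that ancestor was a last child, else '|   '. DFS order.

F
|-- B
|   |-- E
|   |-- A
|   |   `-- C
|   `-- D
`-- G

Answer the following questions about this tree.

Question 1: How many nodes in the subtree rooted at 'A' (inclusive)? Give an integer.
Subtree rooted at A contains: A, C
Count = 2

Answer: 2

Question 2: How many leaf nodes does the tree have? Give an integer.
Answer: 4

Derivation:
Leaves (nodes with no children): C, D, E, G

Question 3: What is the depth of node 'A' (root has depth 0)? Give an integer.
Path from root to A: F -> B -> A
Depth = number of edges = 2

Answer: 2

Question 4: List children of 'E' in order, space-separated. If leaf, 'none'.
Answer: none

Derivation:
Node E's children (from adjacency): (leaf)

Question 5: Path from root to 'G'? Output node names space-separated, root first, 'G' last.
Walk down from root: F -> G

Answer: F G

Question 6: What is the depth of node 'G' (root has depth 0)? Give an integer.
Path from root to G: F -> G
Depth = number of edges = 1

Answer: 1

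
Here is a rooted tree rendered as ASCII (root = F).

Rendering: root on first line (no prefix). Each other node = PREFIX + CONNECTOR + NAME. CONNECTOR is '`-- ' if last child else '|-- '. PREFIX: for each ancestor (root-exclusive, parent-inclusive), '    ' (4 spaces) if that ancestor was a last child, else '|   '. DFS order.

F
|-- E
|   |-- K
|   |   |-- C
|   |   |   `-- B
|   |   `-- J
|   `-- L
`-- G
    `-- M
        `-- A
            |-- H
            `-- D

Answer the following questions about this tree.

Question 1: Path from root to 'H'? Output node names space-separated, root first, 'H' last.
Walk down from root: F -> G -> M -> A -> H

Answer: F G M A H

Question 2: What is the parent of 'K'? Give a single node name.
Scan adjacency: K appears as child of E

Answer: E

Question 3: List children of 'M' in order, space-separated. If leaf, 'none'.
Answer: A

Derivation:
Node M's children (from adjacency): A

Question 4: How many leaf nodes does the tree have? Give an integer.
Leaves (nodes with no children): B, D, H, J, L

Answer: 5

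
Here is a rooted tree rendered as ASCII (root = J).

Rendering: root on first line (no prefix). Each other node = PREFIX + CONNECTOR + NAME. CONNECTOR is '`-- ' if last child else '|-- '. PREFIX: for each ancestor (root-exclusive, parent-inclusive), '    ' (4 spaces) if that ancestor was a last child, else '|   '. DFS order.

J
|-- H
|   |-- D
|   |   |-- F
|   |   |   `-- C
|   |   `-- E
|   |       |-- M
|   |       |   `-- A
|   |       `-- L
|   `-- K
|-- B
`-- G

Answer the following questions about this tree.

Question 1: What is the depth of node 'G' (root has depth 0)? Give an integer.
Path from root to G: J -> G
Depth = number of edges = 1

Answer: 1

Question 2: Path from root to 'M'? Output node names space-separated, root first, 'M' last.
Walk down from root: J -> H -> D -> E -> M

Answer: J H D E M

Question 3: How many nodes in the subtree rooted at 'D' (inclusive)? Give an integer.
Subtree rooted at D contains: A, C, D, E, F, L, M
Count = 7

Answer: 7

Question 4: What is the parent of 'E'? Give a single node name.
Scan adjacency: E appears as child of D

Answer: D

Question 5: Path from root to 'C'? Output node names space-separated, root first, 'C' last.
Answer: J H D F C

Derivation:
Walk down from root: J -> H -> D -> F -> C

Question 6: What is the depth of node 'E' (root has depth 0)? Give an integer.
Path from root to E: J -> H -> D -> E
Depth = number of edges = 3

Answer: 3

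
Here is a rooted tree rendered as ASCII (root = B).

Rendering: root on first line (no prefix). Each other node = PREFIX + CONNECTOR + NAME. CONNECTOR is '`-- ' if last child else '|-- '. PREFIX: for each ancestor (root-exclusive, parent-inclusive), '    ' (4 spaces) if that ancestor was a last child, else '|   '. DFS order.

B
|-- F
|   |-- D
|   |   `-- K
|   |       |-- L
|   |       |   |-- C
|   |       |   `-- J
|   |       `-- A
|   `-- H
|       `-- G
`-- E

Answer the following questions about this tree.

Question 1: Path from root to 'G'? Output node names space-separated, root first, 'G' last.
Walk down from root: B -> F -> H -> G

Answer: B F H G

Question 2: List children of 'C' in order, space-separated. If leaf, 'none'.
Node C's children (from adjacency): (leaf)

Answer: none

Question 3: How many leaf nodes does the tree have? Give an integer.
Answer: 5

Derivation:
Leaves (nodes with no children): A, C, E, G, J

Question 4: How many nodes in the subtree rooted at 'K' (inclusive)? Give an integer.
Answer: 5

Derivation:
Subtree rooted at K contains: A, C, J, K, L
Count = 5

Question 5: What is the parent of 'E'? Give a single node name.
Scan adjacency: E appears as child of B

Answer: B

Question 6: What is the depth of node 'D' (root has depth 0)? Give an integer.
Answer: 2

Derivation:
Path from root to D: B -> F -> D
Depth = number of edges = 2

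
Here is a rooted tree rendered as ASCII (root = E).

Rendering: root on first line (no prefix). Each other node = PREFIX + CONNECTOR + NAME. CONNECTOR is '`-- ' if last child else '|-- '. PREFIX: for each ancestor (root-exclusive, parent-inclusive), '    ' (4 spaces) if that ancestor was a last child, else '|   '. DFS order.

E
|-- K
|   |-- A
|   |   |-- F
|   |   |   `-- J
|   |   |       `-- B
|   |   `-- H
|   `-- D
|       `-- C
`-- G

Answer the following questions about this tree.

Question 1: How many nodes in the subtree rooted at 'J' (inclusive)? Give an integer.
Subtree rooted at J contains: B, J
Count = 2

Answer: 2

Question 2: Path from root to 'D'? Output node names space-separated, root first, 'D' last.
Walk down from root: E -> K -> D

Answer: E K D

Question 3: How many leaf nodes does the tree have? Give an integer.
Leaves (nodes with no children): B, C, G, H

Answer: 4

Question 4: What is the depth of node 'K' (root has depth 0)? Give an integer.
Answer: 1

Derivation:
Path from root to K: E -> K
Depth = number of edges = 1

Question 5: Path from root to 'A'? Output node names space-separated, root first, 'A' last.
Answer: E K A

Derivation:
Walk down from root: E -> K -> A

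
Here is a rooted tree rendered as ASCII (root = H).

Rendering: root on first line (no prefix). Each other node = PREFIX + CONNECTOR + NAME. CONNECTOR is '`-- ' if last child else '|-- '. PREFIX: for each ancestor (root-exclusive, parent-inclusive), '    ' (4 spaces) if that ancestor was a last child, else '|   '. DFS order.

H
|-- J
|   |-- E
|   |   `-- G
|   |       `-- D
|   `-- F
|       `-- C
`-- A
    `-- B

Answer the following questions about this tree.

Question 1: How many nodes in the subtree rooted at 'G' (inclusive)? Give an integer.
Answer: 2

Derivation:
Subtree rooted at G contains: D, G
Count = 2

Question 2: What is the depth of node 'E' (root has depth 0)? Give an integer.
Path from root to E: H -> J -> E
Depth = number of edges = 2

Answer: 2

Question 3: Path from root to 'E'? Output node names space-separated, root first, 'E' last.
Walk down from root: H -> J -> E

Answer: H J E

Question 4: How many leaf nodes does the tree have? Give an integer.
Answer: 3

Derivation:
Leaves (nodes with no children): B, C, D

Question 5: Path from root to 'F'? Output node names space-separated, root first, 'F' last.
Answer: H J F

Derivation:
Walk down from root: H -> J -> F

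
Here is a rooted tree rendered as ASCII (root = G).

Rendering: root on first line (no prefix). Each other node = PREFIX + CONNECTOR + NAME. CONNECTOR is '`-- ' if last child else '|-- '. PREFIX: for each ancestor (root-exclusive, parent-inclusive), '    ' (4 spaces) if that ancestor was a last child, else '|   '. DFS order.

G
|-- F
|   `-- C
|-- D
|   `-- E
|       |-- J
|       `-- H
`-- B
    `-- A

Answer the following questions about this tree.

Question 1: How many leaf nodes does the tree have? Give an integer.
Answer: 4

Derivation:
Leaves (nodes with no children): A, C, H, J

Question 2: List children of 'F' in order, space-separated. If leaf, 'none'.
Node F's children (from adjacency): C

Answer: C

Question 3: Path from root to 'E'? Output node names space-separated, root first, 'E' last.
Walk down from root: G -> D -> E

Answer: G D E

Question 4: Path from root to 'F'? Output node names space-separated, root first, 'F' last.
Walk down from root: G -> F

Answer: G F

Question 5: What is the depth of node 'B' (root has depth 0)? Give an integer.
Answer: 1

Derivation:
Path from root to B: G -> B
Depth = number of edges = 1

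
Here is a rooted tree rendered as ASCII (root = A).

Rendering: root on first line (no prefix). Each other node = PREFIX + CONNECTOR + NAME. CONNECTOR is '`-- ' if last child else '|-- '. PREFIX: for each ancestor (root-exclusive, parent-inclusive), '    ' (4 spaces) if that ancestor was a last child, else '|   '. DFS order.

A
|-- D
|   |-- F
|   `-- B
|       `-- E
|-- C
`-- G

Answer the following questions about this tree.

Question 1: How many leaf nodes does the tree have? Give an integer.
Leaves (nodes with no children): C, E, F, G

Answer: 4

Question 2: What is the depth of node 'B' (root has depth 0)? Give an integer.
Answer: 2

Derivation:
Path from root to B: A -> D -> B
Depth = number of edges = 2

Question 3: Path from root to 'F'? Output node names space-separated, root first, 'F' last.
Walk down from root: A -> D -> F

Answer: A D F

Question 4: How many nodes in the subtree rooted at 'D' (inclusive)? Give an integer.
Subtree rooted at D contains: B, D, E, F
Count = 4

Answer: 4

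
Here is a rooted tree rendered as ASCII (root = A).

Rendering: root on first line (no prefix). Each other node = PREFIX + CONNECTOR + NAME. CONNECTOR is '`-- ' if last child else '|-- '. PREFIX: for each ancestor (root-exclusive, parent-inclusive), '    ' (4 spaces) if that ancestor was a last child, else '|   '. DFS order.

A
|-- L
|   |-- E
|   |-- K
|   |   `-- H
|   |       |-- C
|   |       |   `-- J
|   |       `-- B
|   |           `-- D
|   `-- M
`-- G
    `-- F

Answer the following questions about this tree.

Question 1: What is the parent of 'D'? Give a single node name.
Scan adjacency: D appears as child of B

Answer: B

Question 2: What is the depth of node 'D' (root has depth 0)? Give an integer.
Path from root to D: A -> L -> K -> H -> B -> D
Depth = number of edges = 5

Answer: 5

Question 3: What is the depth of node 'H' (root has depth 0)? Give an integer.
Path from root to H: A -> L -> K -> H
Depth = number of edges = 3

Answer: 3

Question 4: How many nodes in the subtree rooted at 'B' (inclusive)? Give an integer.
Answer: 2

Derivation:
Subtree rooted at B contains: B, D
Count = 2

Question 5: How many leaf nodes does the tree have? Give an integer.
Leaves (nodes with no children): D, E, F, J, M

Answer: 5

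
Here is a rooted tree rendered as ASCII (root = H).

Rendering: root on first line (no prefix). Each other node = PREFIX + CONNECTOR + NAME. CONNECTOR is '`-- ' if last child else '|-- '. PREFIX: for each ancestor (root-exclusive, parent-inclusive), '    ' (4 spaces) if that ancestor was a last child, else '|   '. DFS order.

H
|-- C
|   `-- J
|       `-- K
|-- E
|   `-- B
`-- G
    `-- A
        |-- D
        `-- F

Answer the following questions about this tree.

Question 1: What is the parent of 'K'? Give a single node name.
Answer: J

Derivation:
Scan adjacency: K appears as child of J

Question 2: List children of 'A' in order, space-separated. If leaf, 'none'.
Node A's children (from adjacency): D, F

Answer: D F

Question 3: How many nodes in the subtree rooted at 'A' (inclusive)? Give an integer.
Answer: 3

Derivation:
Subtree rooted at A contains: A, D, F
Count = 3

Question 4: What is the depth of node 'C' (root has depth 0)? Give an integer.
Path from root to C: H -> C
Depth = number of edges = 1

Answer: 1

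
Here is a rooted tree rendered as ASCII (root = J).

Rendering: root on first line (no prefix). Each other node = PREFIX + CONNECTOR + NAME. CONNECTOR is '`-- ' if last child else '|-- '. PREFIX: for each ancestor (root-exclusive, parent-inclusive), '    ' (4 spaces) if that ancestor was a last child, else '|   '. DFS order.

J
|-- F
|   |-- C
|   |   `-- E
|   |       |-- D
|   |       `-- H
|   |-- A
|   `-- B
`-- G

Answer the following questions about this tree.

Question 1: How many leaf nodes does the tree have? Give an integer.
Leaves (nodes with no children): A, B, D, G, H

Answer: 5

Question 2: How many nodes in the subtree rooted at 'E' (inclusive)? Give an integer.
Subtree rooted at E contains: D, E, H
Count = 3

Answer: 3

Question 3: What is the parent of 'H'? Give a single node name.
Scan adjacency: H appears as child of E

Answer: E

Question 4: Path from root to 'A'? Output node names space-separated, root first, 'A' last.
Answer: J F A

Derivation:
Walk down from root: J -> F -> A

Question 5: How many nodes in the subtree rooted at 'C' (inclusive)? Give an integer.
Subtree rooted at C contains: C, D, E, H
Count = 4

Answer: 4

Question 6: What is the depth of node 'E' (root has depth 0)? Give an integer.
Path from root to E: J -> F -> C -> E
Depth = number of edges = 3

Answer: 3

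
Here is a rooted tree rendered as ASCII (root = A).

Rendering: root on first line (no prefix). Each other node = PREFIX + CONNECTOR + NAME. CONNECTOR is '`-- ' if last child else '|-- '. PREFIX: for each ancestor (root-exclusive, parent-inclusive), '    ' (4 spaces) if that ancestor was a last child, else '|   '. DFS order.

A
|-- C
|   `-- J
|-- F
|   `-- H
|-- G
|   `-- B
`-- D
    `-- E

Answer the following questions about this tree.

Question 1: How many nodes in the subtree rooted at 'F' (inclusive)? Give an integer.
Subtree rooted at F contains: F, H
Count = 2

Answer: 2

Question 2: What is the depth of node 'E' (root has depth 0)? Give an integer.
Path from root to E: A -> D -> E
Depth = number of edges = 2

Answer: 2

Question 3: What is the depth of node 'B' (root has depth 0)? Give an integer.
Answer: 2

Derivation:
Path from root to B: A -> G -> B
Depth = number of edges = 2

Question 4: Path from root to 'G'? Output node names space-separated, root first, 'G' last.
Walk down from root: A -> G

Answer: A G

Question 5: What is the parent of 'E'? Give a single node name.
Answer: D

Derivation:
Scan adjacency: E appears as child of D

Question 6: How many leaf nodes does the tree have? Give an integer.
Answer: 4

Derivation:
Leaves (nodes with no children): B, E, H, J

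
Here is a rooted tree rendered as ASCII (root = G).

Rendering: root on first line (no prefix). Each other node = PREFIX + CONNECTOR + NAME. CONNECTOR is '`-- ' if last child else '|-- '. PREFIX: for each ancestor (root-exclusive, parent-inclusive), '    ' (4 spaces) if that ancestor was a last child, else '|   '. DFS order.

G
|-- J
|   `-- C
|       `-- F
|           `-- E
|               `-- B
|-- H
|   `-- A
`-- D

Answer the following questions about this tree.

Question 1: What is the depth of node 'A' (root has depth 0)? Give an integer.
Path from root to A: G -> H -> A
Depth = number of edges = 2

Answer: 2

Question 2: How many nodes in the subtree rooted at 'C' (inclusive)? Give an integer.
Subtree rooted at C contains: B, C, E, F
Count = 4

Answer: 4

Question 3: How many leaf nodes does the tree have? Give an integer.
Answer: 3

Derivation:
Leaves (nodes with no children): A, B, D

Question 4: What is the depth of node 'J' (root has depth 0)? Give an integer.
Path from root to J: G -> J
Depth = number of edges = 1

Answer: 1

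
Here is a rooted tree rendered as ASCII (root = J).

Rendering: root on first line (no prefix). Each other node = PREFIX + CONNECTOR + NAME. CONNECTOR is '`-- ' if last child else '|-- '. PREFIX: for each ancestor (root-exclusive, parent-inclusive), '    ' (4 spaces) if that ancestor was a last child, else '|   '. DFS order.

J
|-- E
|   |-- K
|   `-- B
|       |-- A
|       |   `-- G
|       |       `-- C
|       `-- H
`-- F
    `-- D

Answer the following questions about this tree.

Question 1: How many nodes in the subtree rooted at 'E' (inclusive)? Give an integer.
Answer: 7

Derivation:
Subtree rooted at E contains: A, B, C, E, G, H, K
Count = 7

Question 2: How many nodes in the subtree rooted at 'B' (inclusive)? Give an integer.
Subtree rooted at B contains: A, B, C, G, H
Count = 5

Answer: 5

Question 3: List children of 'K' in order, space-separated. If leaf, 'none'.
Answer: none

Derivation:
Node K's children (from adjacency): (leaf)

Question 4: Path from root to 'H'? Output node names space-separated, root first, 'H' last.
Answer: J E B H

Derivation:
Walk down from root: J -> E -> B -> H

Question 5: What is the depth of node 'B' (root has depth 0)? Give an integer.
Answer: 2

Derivation:
Path from root to B: J -> E -> B
Depth = number of edges = 2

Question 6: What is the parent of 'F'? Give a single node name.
Answer: J

Derivation:
Scan adjacency: F appears as child of J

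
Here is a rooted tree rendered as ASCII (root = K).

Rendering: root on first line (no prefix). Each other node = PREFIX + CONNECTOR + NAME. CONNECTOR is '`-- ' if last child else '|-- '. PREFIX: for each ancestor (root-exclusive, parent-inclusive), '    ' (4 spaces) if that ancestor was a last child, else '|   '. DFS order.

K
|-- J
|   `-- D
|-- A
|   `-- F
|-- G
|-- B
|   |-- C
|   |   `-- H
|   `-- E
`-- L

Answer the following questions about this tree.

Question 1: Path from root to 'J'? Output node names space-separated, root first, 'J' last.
Answer: K J

Derivation:
Walk down from root: K -> J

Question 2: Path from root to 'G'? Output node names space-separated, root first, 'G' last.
Walk down from root: K -> G

Answer: K G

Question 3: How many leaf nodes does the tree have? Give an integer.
Answer: 6

Derivation:
Leaves (nodes with no children): D, E, F, G, H, L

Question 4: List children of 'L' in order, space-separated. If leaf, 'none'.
Answer: none

Derivation:
Node L's children (from adjacency): (leaf)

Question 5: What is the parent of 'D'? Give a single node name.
Answer: J

Derivation:
Scan adjacency: D appears as child of J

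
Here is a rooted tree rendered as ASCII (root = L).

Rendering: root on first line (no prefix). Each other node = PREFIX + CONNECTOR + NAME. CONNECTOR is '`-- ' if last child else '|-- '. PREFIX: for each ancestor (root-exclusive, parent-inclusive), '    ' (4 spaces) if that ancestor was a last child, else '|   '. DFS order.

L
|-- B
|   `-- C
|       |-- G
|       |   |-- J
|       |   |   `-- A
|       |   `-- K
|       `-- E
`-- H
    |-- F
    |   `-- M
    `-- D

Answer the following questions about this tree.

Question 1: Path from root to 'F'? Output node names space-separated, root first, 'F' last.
Answer: L H F

Derivation:
Walk down from root: L -> H -> F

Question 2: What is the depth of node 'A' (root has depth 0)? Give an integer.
Answer: 5

Derivation:
Path from root to A: L -> B -> C -> G -> J -> A
Depth = number of edges = 5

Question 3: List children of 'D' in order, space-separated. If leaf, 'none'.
Node D's children (from adjacency): (leaf)

Answer: none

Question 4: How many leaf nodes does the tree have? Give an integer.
Answer: 5

Derivation:
Leaves (nodes with no children): A, D, E, K, M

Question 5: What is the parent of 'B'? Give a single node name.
Scan adjacency: B appears as child of L

Answer: L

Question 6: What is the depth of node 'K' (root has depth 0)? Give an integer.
Path from root to K: L -> B -> C -> G -> K
Depth = number of edges = 4

Answer: 4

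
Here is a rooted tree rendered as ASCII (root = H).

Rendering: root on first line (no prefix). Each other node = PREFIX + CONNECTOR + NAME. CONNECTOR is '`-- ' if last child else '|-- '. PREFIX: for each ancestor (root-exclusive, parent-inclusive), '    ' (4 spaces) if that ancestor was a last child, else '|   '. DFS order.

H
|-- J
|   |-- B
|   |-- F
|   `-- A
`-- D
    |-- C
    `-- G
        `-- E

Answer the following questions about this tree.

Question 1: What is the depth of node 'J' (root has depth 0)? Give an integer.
Answer: 1

Derivation:
Path from root to J: H -> J
Depth = number of edges = 1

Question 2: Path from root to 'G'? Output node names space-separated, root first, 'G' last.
Answer: H D G

Derivation:
Walk down from root: H -> D -> G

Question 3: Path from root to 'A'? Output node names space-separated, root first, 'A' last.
Walk down from root: H -> J -> A

Answer: H J A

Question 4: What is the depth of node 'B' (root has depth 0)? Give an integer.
Path from root to B: H -> J -> B
Depth = number of edges = 2

Answer: 2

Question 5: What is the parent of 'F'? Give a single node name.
Scan adjacency: F appears as child of J

Answer: J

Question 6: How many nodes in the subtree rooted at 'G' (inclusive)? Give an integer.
Subtree rooted at G contains: E, G
Count = 2

Answer: 2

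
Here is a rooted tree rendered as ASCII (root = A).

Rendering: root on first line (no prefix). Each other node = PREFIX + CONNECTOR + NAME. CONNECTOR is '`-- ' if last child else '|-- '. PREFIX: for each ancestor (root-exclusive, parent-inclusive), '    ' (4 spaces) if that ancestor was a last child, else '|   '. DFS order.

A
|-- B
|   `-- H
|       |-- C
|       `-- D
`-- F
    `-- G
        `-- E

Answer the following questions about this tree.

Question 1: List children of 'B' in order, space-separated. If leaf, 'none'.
Answer: H

Derivation:
Node B's children (from adjacency): H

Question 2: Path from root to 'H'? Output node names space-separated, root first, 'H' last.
Walk down from root: A -> B -> H

Answer: A B H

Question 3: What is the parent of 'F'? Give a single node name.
Answer: A

Derivation:
Scan adjacency: F appears as child of A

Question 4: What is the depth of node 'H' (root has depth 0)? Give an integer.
Path from root to H: A -> B -> H
Depth = number of edges = 2

Answer: 2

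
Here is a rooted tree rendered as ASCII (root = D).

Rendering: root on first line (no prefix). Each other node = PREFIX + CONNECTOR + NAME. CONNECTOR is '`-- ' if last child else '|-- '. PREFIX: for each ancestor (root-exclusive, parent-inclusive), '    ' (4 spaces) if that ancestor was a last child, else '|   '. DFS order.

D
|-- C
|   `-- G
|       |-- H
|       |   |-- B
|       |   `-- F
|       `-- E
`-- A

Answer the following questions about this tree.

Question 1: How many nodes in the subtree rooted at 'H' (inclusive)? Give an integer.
Subtree rooted at H contains: B, F, H
Count = 3

Answer: 3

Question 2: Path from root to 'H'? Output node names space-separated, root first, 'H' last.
Answer: D C G H

Derivation:
Walk down from root: D -> C -> G -> H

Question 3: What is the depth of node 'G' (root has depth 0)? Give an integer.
Answer: 2

Derivation:
Path from root to G: D -> C -> G
Depth = number of edges = 2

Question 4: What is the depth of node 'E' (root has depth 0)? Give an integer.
Path from root to E: D -> C -> G -> E
Depth = number of edges = 3

Answer: 3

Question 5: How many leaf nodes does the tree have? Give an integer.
Answer: 4

Derivation:
Leaves (nodes with no children): A, B, E, F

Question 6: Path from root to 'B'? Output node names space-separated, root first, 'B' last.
Walk down from root: D -> C -> G -> H -> B

Answer: D C G H B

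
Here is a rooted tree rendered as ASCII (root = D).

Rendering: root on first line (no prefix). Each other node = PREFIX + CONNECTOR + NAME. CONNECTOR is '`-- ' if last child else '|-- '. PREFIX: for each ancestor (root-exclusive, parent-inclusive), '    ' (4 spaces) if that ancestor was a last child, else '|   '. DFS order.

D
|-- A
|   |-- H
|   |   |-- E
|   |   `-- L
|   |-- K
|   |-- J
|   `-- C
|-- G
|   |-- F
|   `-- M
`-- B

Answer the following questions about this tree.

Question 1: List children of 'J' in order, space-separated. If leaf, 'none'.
Answer: none

Derivation:
Node J's children (from adjacency): (leaf)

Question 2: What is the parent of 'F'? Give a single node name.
Scan adjacency: F appears as child of G

Answer: G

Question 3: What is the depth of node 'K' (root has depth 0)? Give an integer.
Answer: 2

Derivation:
Path from root to K: D -> A -> K
Depth = number of edges = 2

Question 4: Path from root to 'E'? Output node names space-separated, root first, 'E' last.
Walk down from root: D -> A -> H -> E

Answer: D A H E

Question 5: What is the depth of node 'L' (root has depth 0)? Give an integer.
Answer: 3

Derivation:
Path from root to L: D -> A -> H -> L
Depth = number of edges = 3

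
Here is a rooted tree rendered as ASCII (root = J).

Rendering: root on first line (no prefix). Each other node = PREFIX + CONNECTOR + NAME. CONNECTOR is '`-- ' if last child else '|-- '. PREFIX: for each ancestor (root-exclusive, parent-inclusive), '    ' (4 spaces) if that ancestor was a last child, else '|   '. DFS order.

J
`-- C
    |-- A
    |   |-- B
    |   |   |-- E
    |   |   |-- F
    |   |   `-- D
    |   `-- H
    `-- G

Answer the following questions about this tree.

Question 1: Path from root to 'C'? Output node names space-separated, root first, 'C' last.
Walk down from root: J -> C

Answer: J C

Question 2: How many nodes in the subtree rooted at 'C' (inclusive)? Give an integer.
Answer: 8

Derivation:
Subtree rooted at C contains: A, B, C, D, E, F, G, H
Count = 8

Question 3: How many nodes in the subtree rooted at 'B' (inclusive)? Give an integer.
Answer: 4

Derivation:
Subtree rooted at B contains: B, D, E, F
Count = 4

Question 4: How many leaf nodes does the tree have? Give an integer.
Leaves (nodes with no children): D, E, F, G, H

Answer: 5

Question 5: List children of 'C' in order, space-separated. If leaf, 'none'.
Node C's children (from adjacency): A, G

Answer: A G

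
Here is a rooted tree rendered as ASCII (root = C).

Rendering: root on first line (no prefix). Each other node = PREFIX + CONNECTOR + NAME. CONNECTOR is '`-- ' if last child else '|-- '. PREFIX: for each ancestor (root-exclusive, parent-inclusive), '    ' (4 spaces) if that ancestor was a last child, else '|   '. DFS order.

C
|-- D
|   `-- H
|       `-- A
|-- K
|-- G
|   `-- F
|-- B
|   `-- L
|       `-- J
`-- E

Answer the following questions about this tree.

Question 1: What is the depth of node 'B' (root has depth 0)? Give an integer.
Answer: 1

Derivation:
Path from root to B: C -> B
Depth = number of edges = 1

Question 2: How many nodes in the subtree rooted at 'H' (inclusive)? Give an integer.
Answer: 2

Derivation:
Subtree rooted at H contains: A, H
Count = 2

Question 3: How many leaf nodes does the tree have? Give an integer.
Answer: 5

Derivation:
Leaves (nodes with no children): A, E, F, J, K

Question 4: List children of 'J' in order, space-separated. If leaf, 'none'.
Node J's children (from adjacency): (leaf)

Answer: none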